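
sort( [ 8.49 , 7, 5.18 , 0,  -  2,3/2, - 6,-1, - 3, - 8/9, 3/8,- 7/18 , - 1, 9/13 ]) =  [ - 6 , - 3, - 2,  -  1,-1,-8/9,  -  7/18, 0,3/8, 9/13,  3/2,  5.18, 7, 8.49 ]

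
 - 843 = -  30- 813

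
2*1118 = 2236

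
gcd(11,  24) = 1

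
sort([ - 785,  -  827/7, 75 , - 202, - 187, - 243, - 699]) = [ -785, - 699, - 243, - 202, - 187, - 827/7,75] 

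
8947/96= 93+19/96 = 93.20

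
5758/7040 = 2879/3520 = 0.82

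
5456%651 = 248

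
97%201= 97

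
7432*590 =4384880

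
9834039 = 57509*171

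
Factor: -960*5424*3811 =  - 19844029440 = -2^10*3^2*5^1*37^1*103^1*113^1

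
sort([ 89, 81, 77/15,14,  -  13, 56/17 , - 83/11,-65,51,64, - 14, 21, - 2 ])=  [ - 65, - 14, - 13, - 83/11, - 2, 56/17,  77/15, 14,21, 51, 64, 81,89 ] 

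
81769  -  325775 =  -244006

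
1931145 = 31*62295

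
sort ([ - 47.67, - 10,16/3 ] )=[-47.67, - 10, 16/3] 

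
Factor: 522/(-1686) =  - 87/281= - 3^1*29^1*281^(  -  1 ) 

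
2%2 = 0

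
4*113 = 452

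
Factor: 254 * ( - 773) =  - 196342=- 2^1* 127^1* 773^1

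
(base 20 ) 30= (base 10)60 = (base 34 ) 1q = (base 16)3C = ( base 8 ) 74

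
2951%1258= 435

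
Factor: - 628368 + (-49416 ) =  - 677784=-2^3*3^1*31^1*911^1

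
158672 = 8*19834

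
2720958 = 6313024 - 3592066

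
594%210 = 174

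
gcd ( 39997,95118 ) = 1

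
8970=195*46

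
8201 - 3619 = 4582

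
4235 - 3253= 982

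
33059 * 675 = 22314825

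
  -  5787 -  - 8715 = 2928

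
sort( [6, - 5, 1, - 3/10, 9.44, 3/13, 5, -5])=[ - 5,-5, - 3/10, 3/13,  1, 5, 6, 9.44]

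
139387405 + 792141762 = 931529167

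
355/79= 355/79 = 4.49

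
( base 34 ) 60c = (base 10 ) 6948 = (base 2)1101100100100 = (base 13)3216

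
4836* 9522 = 46048392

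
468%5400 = 468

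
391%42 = 13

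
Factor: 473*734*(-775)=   -  2^1 *5^2*11^1*31^1*43^1*367^1 = - 269066050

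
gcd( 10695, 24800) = 155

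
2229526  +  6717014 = 8946540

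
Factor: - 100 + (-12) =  - 2^4*7^1= - 112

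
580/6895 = 116/1379 = 0.08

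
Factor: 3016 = 2^3*13^1*29^1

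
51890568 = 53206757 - 1316189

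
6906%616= 130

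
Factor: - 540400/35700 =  - 2^2*3^( - 1 )*17^( - 1)*193^1 = -772/51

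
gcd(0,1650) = 1650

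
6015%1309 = 779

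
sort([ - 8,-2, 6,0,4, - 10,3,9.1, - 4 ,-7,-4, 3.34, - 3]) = [-10, - 8,-7, - 4,-4, - 3,  -  2, 0,3,3.34, 4, 6,9.1 ]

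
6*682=4092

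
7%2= 1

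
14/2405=14/2405 = 0.01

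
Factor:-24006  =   -2^1*3^1*4001^1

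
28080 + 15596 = 43676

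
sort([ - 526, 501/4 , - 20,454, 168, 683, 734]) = [-526,-20, 501/4,168 , 454,683,  734 ]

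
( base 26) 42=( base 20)56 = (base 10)106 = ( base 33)37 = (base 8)152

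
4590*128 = 587520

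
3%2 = 1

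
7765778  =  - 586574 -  -8352352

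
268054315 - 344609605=  -  76555290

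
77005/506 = 152 + 93/506 = 152.18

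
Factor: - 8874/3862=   -  3^2  *17^1*29^1*1931^( - 1) = - 4437/1931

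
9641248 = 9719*992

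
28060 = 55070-27010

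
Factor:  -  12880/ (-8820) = 2^2*3^ (-2)*7^( -1)*23^1= 92/63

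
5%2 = 1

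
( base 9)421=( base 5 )2333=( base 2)101010111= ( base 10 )343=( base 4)11113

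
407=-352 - - 759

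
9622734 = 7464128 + 2158606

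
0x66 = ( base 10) 102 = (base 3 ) 10210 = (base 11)93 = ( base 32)36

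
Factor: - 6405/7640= - 1281/1528 = -2^( - 3)*3^1*7^1*61^1* 191^( - 1 ) 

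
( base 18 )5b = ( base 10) 101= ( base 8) 145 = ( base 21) 4H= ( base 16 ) 65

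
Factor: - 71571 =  - 3^1*23857^1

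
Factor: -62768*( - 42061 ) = 2^4 * 3923^1*42061^1 = 2640084848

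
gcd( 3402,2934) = 18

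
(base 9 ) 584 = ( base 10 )481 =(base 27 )HM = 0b111100001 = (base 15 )221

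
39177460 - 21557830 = 17619630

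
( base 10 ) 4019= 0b111110110011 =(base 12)23ab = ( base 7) 14501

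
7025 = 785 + 6240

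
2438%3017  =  2438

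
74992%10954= 9268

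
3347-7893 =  -4546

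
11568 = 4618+6950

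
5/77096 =5/77096=0.00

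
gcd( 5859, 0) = 5859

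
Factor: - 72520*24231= - 2^3*3^1 * 5^1 * 7^2*37^1 * 41^1*197^1 = - 1757232120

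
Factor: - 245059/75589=-281^(  -  1) *911^1 = - 911/281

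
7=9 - 2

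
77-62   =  15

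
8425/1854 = 4  +  1009/1854 =4.54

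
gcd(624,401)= 1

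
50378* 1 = 50378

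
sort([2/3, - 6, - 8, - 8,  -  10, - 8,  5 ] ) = [ - 10, - 8, - 8, - 8, - 6 , 2/3  ,  5]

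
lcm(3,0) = 0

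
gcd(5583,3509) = 1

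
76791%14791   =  2836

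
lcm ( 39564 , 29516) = 1859508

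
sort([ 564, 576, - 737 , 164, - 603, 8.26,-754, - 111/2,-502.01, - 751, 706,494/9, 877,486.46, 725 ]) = [ - 754, - 751,-737,  -  603, - 502.01, - 111/2,8.26, 494/9, 164, 486.46,564,576, 706, 725, 877]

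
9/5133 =3/1711 = 0.00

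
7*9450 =66150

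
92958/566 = 164 + 67/283 = 164.24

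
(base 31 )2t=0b1011011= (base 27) 3a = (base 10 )91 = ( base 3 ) 10101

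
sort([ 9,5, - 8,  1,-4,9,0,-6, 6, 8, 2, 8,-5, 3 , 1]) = [-8, - 6, - 5, - 4, 0, 1 , 1, 2,  3,5,6,8,  8,  9,9]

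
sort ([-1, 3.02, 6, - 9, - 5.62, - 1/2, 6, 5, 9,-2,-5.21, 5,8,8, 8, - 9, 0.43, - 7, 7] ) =[ - 9 , - 9, - 7, - 5.62, - 5.21, - 2,-1, - 1/2, 0.43 , 3.02, 5  ,  5,6, 6,7 , 8,8, 8, 9 ]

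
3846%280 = 206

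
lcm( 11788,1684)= 11788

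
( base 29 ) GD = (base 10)477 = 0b111011101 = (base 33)ef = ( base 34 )E1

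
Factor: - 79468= -2^2*19867^1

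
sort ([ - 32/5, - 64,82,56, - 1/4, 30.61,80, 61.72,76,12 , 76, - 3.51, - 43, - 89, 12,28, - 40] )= [ - 89, - 64, - 43, - 40, - 32/5, - 3.51, - 1/4, 12,12,28, 30.61,56,61.72,76, 76,  80,82] 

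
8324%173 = 20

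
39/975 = 1/25 = 0.04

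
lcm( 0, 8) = 0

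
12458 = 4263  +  8195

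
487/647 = 487/647 = 0.75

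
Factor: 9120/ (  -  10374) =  -2^4*5^1*7^( - 1)*13^( - 1 )  =  - 80/91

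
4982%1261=1199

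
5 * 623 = 3115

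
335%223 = 112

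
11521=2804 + 8717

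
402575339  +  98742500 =501317839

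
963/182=963/182 = 5.29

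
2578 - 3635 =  - 1057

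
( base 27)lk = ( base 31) IT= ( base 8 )1113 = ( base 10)587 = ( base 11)494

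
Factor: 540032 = 2^7*4219^1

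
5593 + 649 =6242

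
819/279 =91/31 = 2.94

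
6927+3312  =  10239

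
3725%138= 137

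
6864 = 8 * 858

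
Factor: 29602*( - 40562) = - 2^2*17^1*19^2*41^1*1193^1 = - 1200716324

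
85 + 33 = 118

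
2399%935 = 529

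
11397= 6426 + 4971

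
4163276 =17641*236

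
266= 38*7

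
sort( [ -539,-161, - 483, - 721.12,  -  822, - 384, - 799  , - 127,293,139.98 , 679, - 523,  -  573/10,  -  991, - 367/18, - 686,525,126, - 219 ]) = [  -  991,  -  822,-799, - 721.12,-686, - 539,  -  523, - 483, - 384, - 219,-161, - 127, -573/10,-367/18,126 , 139.98,293,525,679 ] 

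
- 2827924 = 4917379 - 7745303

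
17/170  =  1/10 = 0.10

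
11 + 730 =741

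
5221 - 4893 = 328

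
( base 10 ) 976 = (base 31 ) 10f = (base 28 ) 16o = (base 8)1720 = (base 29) 14j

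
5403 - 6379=-976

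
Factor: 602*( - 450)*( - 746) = 2^3*3^2 *5^2*7^1*43^1*373^1=202091400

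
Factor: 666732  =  2^2 * 3^1*11^1 * 5051^1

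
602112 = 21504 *28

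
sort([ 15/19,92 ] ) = [15/19, 92 ]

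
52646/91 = 578 + 48/91=578.53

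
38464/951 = 38464/951 = 40.45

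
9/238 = 9/238 =0.04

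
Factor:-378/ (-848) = 189/424= 2^ ( - 3)*3^3*7^1*53^(  -  1)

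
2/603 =2/603  =  0.00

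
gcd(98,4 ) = 2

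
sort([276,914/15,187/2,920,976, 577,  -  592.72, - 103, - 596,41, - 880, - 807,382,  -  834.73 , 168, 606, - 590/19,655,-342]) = [-880, - 834.73, - 807, - 596, - 592.72 ,  -  342, - 103 ,-590/19,41,  914/15,187/2,168, 276,382, 577 , 606, 655,920,976] 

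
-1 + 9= 8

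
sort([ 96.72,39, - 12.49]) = [ - 12.49,39, 96.72 ] 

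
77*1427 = 109879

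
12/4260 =1/355 = 0.00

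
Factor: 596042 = 2^1*298021^1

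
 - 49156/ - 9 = 49156/9 = 5461.78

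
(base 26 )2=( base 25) 2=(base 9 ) 2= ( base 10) 2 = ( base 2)10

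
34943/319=109 + 172/319=109.54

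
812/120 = 6  +  23/30 = 6.77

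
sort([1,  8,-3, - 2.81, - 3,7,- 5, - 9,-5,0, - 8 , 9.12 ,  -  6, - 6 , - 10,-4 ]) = [ - 10,-9, - 8, - 6, - 6,-5, - 5 ,- 4, - 3, - 3, - 2.81, 0,1, 7, 8,9.12]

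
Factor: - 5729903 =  - 59^1*97117^1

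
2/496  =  1/248 = 0.00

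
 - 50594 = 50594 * ( - 1) 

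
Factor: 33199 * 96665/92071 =3209181335/92071 = 5^1*7^( - 2 ) * 1879^( - 1 )*19333^1*33199^1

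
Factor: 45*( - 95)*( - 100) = 427500= 2^2 * 3^2 * 5^4*19^1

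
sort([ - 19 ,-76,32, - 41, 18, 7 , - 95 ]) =[ - 95, - 76, - 41, - 19,7, 18,32] 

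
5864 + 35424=41288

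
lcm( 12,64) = 192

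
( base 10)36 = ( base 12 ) 30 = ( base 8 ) 44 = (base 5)121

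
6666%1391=1102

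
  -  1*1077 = - 1077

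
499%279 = 220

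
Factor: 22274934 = 2^1*3^1*11^1* 547^1 *617^1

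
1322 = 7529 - 6207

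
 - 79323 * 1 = -79323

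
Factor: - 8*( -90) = 2^4 * 3^2*5^1 = 720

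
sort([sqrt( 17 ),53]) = [ sqrt(17),53]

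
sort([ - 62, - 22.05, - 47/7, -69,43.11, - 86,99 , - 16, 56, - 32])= [- 86, - 69, - 62, - 32 , - 22.05, - 16, - 47/7,43.11, 56,99] 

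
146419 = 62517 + 83902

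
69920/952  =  73 + 53/119 = 73.45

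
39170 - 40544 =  - 1374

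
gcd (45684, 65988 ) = 5076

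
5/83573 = 5/83573 = 0.00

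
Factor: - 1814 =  -2^1 * 907^1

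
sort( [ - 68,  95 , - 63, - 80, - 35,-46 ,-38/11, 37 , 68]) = [ - 80 , - 68, - 63  ,  -  46,-35,-38/11, 37,  68 , 95]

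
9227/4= 2306+3/4 = 2306.75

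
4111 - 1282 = 2829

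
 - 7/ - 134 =7/134= 0.05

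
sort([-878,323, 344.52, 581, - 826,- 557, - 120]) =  [ -878, - 826, - 557, - 120, 323,  344.52, 581] 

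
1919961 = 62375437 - 60455476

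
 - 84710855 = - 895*94649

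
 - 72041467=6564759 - 78606226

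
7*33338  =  233366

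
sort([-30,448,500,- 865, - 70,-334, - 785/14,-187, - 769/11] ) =[ - 865,-334, -187, - 70, - 769/11,  -  785/14, - 30,448, 500]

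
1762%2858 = 1762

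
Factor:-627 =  - 3^1*11^1*19^1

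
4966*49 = 243334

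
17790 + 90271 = 108061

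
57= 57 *1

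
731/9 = 731/9= 81.22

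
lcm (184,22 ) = 2024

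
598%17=3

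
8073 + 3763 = 11836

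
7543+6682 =14225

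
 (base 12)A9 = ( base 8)201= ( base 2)10000001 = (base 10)129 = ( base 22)5J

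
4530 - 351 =4179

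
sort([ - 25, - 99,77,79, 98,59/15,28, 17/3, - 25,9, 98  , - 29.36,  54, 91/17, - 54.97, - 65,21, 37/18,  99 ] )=[ - 99, - 65, - 54.97, - 29.36, - 25 , - 25,37/18,59/15,91/17, 17/3, 9,21,28,54, 77,79, 98, 98, 99 ]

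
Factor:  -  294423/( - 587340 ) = 391/780=2^ ( - 2 ) *3^(- 1) * 5^(-1)*13^ ( -1 )*17^1*23^1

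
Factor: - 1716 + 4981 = 3265 = 5^1*653^1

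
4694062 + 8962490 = 13656552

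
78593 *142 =11160206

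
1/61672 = 1/61672=0.00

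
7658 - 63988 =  - 56330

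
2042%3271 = 2042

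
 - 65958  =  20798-86756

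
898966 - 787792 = 111174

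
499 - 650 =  -151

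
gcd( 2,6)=2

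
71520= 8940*8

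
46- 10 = 36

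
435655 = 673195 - 237540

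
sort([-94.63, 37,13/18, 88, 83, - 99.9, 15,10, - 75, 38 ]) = [-99.9,- 94.63, - 75,13/18,10,15, 37,38,83,88 ] 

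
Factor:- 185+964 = 779 = 19^1 * 41^1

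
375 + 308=683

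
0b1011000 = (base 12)74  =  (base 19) 4C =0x58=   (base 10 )88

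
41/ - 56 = - 41/56 =-0.73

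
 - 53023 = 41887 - 94910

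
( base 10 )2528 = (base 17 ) 8cc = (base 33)2AK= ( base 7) 10241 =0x9E0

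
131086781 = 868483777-737396996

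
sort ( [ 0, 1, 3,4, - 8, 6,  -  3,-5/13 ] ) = [ - 8, - 3, - 5/13,0,1,3,4,6 ] 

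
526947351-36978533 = 489968818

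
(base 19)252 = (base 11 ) 685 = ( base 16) 333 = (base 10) 819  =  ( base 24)1a3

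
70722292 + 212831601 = 283553893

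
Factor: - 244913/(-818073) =3^( - 3 )*41^( -1 )*53^1*739^( - 1 ) * 4621^1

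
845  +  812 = 1657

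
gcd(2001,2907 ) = 3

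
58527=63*929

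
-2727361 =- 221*12341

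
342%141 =60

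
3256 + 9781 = 13037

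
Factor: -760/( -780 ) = 2^1*3^ (-1 )*13^ ( - 1)*19^1 = 38/39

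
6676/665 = 6676/665= 10.04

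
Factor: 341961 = 3^1*31^1 * 3677^1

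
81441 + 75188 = 156629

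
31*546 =16926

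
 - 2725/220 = -545/44 = - 12.39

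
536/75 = 7 + 11/75 = 7.15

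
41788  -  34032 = 7756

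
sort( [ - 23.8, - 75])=[-75, - 23.8 ]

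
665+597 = 1262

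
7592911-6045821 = 1547090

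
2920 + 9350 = 12270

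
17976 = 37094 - 19118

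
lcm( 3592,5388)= 10776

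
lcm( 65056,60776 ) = 4618976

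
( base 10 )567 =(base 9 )700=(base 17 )1g6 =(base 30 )IR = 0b1000110111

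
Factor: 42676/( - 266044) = - 47^1*293^( - 1 ) = -  47/293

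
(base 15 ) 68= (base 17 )5d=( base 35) 2S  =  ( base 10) 98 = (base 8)142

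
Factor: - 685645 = -5^1*241^1*569^1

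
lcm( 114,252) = 4788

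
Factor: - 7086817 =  - 29^1*31^1*7883^1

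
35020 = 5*7004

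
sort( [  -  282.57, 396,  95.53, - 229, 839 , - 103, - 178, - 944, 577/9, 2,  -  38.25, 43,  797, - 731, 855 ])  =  [ - 944,-731,  -  282.57,  -  229,-178,-103,  -  38.25,  2, 43, 577/9, 95.53,396, 797, 839, 855]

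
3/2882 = 3/2882  =  0.00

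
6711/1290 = 5+87/430 = 5.20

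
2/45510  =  1/22755 = 0.00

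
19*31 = 589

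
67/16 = 4 + 3/16 = 4.19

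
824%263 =35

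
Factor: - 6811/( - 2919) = 7/3 = 3^( - 1 ) * 7^1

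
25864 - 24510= 1354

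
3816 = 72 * 53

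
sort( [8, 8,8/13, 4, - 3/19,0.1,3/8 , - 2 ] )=[ - 2 ,-3/19, 0.1, 3/8, 8/13,4,8, 8]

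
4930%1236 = 1222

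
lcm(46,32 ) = 736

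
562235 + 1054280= 1616515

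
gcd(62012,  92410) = 2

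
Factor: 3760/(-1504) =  - 2^(  -  1 )*5^1 = - 5/2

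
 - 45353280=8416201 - 53769481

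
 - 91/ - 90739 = 91/90739 = 0.00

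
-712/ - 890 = 4/5 = 0.80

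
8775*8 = 70200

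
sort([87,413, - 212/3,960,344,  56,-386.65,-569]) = [  -  569, - 386.65,  -  212/3,56, 87,344, 413,960 ]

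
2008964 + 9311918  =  11320882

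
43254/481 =89 + 445/481=89.93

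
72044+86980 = 159024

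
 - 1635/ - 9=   545/3 =181.67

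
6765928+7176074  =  13942002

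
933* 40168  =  37476744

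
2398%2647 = 2398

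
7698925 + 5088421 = 12787346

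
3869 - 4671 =-802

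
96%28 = 12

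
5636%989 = 691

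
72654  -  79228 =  - 6574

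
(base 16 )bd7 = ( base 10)3031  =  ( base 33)2PS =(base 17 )A85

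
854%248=110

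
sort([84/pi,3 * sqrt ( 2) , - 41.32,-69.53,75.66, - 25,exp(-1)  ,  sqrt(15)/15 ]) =[-69.53,-41.32, - 25, sqrt(15 ) /15,exp (  -  1), 3*  sqrt (2 ), 84/pi, 75.66 ]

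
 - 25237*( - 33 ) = 832821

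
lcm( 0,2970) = 0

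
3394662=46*73797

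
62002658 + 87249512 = 149252170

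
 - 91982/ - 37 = 2486/1= 2486.00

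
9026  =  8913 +113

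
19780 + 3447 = 23227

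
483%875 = 483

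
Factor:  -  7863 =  - 3^1*2621^1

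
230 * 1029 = 236670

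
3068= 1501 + 1567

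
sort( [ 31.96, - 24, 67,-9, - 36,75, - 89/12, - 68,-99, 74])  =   [ - 99, - 68,-36,-24 ,-9,-89/12,31.96, 67,74,75]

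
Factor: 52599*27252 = 1433427948 = 2^2 * 3^3*89^1*197^1*757^1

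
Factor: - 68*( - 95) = 6460 = 2^2*5^1*17^1*19^1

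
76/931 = 4/49=0.08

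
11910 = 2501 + 9409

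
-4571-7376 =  - 11947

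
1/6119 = 1/6119 = 0.00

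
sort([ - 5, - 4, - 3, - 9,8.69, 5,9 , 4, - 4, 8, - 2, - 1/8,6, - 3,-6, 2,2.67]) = [  -  9,-6, - 5, - 4, - 4, - 3, - 3, -2 , - 1/8, 2, 2.67, 4, 5,6,8,8.69,  9 ] 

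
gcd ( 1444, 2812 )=76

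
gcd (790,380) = 10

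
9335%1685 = 910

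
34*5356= 182104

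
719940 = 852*845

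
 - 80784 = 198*(- 408 ) 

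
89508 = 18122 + 71386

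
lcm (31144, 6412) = 218008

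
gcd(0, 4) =4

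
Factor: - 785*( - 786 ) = 617010 = 2^1 *3^1*5^1 * 131^1*157^1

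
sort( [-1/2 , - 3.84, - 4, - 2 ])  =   [ - 4,  -  3.84,-2,-1/2 ] 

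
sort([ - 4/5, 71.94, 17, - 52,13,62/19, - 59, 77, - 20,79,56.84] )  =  [-59,-52, - 20, - 4/5,62/19 , 13,17,56.84,71.94,  77,79]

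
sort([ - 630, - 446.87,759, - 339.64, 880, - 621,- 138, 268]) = [- 630, - 621, - 446.87, - 339.64,-138,268, 759,  880]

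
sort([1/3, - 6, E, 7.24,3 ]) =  [ - 6, 1/3, E, 3, 7.24 ]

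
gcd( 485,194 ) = 97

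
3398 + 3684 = 7082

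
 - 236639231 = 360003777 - 596643008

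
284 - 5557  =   - 5273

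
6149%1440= 389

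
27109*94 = 2548246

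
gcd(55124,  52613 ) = 1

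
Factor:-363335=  - 5^1*7^2 * 1483^1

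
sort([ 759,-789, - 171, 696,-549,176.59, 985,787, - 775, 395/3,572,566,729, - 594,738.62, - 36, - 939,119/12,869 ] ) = [-939, - 789, - 775, - 594, - 549, - 171, - 36,119/12 , 395/3,176.59,  566,572,696,729,  738.62, 759, 787, 869,985]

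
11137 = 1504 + 9633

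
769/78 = 9 + 67/78 = 9.86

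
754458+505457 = 1259915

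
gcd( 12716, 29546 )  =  374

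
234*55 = 12870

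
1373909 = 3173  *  433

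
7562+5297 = 12859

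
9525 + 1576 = 11101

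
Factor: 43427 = 43427^1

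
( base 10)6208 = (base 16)1840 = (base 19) h3e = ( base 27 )8DP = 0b1100001000000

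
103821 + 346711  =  450532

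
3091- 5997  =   -2906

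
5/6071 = 5/6071 = 0.00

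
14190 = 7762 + 6428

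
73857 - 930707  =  -856850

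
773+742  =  1515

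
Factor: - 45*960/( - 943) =2^6*3^3*5^2*23^ (  -  1)*41^(  -  1 ) =43200/943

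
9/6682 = 9/6682 = 0.00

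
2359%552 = 151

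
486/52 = 243/26 = 9.35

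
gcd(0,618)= 618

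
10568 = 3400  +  7168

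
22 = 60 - 38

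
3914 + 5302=9216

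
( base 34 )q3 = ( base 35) pc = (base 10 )887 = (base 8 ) 1567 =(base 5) 12022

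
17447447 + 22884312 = 40331759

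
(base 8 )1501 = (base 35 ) NS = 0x341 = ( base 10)833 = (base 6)3505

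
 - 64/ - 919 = 64/919= 0.07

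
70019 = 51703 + 18316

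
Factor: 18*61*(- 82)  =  -90036 = -2^2 * 3^2*41^1*61^1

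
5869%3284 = 2585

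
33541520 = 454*73880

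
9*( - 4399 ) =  - 39591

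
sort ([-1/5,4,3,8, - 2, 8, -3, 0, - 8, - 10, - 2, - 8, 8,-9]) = [ - 10,-9, - 8 , - 8 ,-3, - 2, - 2, - 1/5,0,3,  4,8,8,8 ]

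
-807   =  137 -944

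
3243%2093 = 1150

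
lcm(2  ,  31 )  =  62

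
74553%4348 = 637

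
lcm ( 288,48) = 288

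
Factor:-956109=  -3^1*7^1*11^1*4139^1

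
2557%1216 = 125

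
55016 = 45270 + 9746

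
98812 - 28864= 69948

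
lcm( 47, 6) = 282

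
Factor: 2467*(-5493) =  - 3^1*1831^1*2467^1 = - 13551231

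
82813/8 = 10351 + 5/8 = 10351.62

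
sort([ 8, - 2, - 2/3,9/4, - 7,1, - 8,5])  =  [ - 8, - 7, - 2, - 2/3, 1,9/4,5,8] 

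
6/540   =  1/90 = 0.01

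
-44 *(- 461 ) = 20284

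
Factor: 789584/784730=488/485 = 2^3 * 5^( - 1) * 61^1*97^( - 1)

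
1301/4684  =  1301/4684 = 0.28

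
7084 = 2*3542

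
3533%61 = 56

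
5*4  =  20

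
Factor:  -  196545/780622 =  - 2^( - 1)*3^1*5^1*29^( - 1)*43^( - 1)*313^ ( - 1)*13103^1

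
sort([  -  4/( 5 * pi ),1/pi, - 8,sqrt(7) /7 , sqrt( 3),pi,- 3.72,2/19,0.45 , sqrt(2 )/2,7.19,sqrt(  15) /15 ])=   [  -  8, - 3.72, - 4/(5*pi),2/19,sqrt( 15)/15,  1/pi,sqrt(7) /7, 0.45,  sqrt (2 ) /2, sqrt(3 ),pi,7.19 ]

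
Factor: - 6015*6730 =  - 40480950 = - 2^1 *3^1*5^2*401^1*673^1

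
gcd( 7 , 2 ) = 1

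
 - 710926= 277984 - 988910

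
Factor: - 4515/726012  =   - 5/804 =- 2^( - 2)*3^( - 1)*5^1 * 67^( - 1) 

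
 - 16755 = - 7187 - 9568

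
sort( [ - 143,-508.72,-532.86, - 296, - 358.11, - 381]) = [ - 532.86, - 508.72, - 381, - 358.11, - 296,-143]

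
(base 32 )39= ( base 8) 151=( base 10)105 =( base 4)1221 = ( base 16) 69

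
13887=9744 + 4143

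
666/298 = 2 + 35/149  =  2.23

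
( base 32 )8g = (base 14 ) 156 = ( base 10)272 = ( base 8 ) 420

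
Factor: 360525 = 3^1*5^2*11^1*19^1*23^1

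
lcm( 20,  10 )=20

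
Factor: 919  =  919^1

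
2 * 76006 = 152012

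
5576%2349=878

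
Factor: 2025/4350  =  27/58 = 2^( - 1)*3^3*29^ (  -  1 )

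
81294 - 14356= 66938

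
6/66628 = 3/33314 = 0.00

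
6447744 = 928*6948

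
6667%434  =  157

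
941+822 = 1763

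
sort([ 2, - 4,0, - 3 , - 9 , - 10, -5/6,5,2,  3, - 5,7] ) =[ - 10, - 9, - 5, - 4, - 3, -5/6,  0,2,  2,  3,  5,  7 ]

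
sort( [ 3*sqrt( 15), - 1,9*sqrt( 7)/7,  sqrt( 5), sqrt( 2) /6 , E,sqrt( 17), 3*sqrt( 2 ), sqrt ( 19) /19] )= [ - 1, sqrt( 19)/19,sqrt( 2 )/6, sqrt( 5 ), E, 9*sqrt( 7 )/7, sqrt (17 ),3*sqrt( 2), 3*sqrt(15)]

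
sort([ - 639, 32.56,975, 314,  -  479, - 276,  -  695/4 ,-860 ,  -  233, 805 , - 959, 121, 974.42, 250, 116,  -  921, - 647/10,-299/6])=[ - 959, - 921, - 860, - 639, - 479, - 276, - 233 ,-695/4, - 647/10, - 299/6,32.56, 116,121, 250, 314, 805, 974.42, 975 ] 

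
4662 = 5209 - 547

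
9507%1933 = 1775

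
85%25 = 10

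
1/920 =1/920=   0.00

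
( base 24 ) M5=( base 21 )148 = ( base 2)1000010101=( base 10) 533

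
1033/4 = 258  +  1/4 = 258.25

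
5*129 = 645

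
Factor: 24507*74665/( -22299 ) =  - 609938385/7433 = -3^1*5^1*7^1 * 109^1*137^1*389^1*7433^( - 1)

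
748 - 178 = 570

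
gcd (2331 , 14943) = 3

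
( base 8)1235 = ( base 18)213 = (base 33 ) k9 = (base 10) 669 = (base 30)M9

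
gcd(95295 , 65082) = 3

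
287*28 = 8036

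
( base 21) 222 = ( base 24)1ee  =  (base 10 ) 926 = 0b1110011110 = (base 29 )12r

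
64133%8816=2421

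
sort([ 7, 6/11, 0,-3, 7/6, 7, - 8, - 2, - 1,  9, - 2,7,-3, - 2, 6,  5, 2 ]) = [ - 8,-3,- 3, - 2, - 2, - 2, - 1, 0, 6/11 , 7/6, 2,5,6, 7,7,  7, 9]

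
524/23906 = 262/11953   =  0.02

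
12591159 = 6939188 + 5651971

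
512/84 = 6+2/21= 6.10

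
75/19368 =25/6456 = 0.00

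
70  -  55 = 15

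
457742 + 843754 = 1301496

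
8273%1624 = 153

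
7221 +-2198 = 5023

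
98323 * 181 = 17796463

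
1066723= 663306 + 403417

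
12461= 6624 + 5837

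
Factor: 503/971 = 503^1*971^( - 1)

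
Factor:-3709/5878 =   -  2^ ( - 1)*2939^( - 1 )*3709^1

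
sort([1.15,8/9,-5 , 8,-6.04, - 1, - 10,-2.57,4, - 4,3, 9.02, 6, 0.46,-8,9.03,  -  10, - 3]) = [-10, - 10, - 8,-6.04,-5,-4,-3,- 2.57, - 1, 0.46, 8/9,1.15, 3,  4,6, 8, 9.02, 9.03]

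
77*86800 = 6683600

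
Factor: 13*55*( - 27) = -3^3 *5^1*11^1*13^1 = - 19305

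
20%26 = 20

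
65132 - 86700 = - 21568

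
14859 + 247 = 15106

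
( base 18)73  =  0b10000001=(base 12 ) a9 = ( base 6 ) 333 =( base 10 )129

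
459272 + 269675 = 728947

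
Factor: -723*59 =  - 3^1*59^1*241^1 = -42657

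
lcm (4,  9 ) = 36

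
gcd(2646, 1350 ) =54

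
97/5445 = 97/5445 = 0.02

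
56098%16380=6958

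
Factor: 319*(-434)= - 2^1*7^1*11^1* 29^1*31^1 = -138446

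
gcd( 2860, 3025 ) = 55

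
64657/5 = 64657/5 = 12931.40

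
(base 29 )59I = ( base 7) 16034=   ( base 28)5K4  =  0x1184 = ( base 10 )4484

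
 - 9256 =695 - 9951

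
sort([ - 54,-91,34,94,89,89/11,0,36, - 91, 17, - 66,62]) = [ - 91, - 91,-66, - 54, 0,89/11,17,34,36,62,89,94] 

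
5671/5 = 5671/5= 1134.20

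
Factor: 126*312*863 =2^4 * 3^3 * 7^1*13^1*863^1 = 33926256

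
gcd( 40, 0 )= 40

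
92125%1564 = 1413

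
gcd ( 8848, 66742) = 2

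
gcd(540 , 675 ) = 135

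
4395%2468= 1927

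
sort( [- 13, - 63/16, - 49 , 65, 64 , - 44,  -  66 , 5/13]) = [  -  66, - 49, -44 , - 13, - 63/16, 5/13, 64, 65]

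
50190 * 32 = 1606080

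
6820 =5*1364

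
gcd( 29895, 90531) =3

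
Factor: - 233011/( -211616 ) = 2^ (- 5)*17^( - 1 )*599^1 = 599/544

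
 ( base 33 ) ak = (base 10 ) 350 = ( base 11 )299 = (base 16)15E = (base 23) f5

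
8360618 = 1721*4858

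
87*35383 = 3078321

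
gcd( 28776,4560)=24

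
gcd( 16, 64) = 16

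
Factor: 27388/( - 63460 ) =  - 41/95 = - 5^( - 1)*19^( - 1)*41^1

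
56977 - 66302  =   - 9325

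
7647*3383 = 25869801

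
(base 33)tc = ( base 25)1dj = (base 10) 969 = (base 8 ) 1711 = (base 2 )1111001001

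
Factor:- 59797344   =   - 2^5*3^1 * 622889^1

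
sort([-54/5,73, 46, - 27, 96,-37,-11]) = [  -  37,-27, - 11, -54/5, 46,73,96]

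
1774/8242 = 887/4121 = 0.22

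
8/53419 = 8/53419 = 0.00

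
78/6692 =39/3346 = 0.01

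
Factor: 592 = 2^4*37^1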